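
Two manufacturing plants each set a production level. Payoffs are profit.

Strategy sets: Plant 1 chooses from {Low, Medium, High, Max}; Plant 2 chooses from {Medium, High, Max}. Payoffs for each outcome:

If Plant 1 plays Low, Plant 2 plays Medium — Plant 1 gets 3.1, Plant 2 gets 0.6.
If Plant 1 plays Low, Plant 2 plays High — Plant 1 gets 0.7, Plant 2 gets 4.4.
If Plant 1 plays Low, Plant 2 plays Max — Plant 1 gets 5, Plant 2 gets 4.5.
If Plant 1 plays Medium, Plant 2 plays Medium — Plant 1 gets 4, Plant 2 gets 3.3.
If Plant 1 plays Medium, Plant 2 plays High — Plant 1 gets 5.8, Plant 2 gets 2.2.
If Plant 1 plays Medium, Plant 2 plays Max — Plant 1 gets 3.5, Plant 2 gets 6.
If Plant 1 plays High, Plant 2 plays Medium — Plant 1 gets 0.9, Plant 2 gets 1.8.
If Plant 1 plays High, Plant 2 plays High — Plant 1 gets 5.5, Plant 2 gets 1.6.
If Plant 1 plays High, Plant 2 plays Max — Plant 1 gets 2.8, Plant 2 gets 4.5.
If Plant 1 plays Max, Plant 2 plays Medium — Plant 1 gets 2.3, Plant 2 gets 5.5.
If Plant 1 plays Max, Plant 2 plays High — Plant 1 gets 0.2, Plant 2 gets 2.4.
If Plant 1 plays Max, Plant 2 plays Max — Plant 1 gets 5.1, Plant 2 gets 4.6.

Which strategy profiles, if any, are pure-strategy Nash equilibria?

none

For each strategy profile, look for a profitable unilateral deviation.
(Low, Medium): Plant 1 can switch to Medium (3.1 → 4). Not NE.
(Low, High): Plant 1 can switch to Medium (0.7 → 5.8). Not NE.
(Low, Max): Plant 1 can switch to Max (5 → 5.1). Not NE.
(Medium, Medium): Plant 2 can switch to Max (3.3 → 6). Not NE.
(Medium, High): Plant 2 can switch to Medium (2.2 → 3.3). Not NE.
(Medium, Max): Plant 1 can switch to Low (3.5 → 5). Not NE.
(The remaining 6 profiles each have a profitable deviation by the same check.)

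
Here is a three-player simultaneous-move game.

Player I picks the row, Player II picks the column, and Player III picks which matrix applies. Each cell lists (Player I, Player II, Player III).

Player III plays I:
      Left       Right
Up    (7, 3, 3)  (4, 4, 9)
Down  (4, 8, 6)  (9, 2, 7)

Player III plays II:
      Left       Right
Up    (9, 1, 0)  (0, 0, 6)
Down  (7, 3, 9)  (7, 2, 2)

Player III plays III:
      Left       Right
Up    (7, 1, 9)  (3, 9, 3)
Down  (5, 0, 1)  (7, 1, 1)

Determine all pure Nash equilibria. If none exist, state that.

This game has no pure Nash equilibrium.

Player I against (Left, I): payoffs 7, 4 → best response Up.
Player I against (Left, II): payoffs 9, 7 → best response Up.
Player I against (Left, III): payoffs 7, 5 → best response Up.
Player I against (Right, I): payoffs 4, 9 → best response Down.
Player I against (Right, II): payoffs 0, 7 → best response Down.
Player I against (Right, III): payoffs 3, 7 → best response Down.
Player II against (Up, I): payoffs 3, 4 → best response Right.
Player II against (Up, II): payoffs 1, 0 → best response Left.
Player II against (Up, III): payoffs 1, 9 → best response Right.
Player II against (Down, I): payoffs 8, 2 → best response Left.
Player II against (Down, II): payoffs 3, 2 → best response Left.
Player II against (Down, III): payoffs 0, 1 → best response Right.
Player III against (Up, Left): payoffs 3, 0, 9 → best response III.
Player III against (Up, Right): payoffs 9, 6, 3 → best response I.
Player III against (Down, Left): payoffs 6, 9, 1 → best response II.
Player III against (Down, Right): payoffs 7, 2, 1 → best response I.
No profile is a mutual best response for all players.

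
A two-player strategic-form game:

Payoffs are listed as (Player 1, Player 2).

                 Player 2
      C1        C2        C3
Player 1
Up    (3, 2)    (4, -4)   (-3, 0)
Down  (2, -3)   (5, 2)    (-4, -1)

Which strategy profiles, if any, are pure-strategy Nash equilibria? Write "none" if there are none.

Player 1 against C1: payoffs 3, 2 → best response Up.
Player 1 against C2: payoffs 4, 5 → best response Down.
Player 1 against C3: payoffs -3, -4 → best response Up.
Player 2 against Up: payoffs 2, -4, 0 → best response C1.
Player 2 against Down: payoffs -3, 2, -1 → best response C2.
Mutual best responses: (Up, C1); (Down, C2).

(Up, C1), (Down, C2)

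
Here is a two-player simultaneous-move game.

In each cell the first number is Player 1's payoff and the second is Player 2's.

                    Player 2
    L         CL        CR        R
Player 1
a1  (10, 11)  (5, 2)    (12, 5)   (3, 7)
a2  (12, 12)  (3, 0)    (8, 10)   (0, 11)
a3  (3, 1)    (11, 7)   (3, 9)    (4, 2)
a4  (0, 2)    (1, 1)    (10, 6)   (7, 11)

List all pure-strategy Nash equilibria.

Player 1 against L: payoffs 10, 12, 3, 0 → best response a2.
Player 1 against CL: payoffs 5, 3, 11, 1 → best response a3.
Player 1 against CR: payoffs 12, 8, 3, 10 → best response a1.
Player 1 against R: payoffs 3, 0, 4, 7 → best response a4.
Player 2 against a1: payoffs 11, 2, 5, 7 → best response L.
Player 2 against a2: payoffs 12, 0, 10, 11 → best response L.
Player 2 against a3: payoffs 1, 7, 9, 2 → best response CR.
Player 2 against a4: payoffs 2, 1, 6, 11 → best response R.
Mutual best responses: (a2, L); (a4, R).

Pure-strategy Nash equilibria: (a2, L); (a4, R)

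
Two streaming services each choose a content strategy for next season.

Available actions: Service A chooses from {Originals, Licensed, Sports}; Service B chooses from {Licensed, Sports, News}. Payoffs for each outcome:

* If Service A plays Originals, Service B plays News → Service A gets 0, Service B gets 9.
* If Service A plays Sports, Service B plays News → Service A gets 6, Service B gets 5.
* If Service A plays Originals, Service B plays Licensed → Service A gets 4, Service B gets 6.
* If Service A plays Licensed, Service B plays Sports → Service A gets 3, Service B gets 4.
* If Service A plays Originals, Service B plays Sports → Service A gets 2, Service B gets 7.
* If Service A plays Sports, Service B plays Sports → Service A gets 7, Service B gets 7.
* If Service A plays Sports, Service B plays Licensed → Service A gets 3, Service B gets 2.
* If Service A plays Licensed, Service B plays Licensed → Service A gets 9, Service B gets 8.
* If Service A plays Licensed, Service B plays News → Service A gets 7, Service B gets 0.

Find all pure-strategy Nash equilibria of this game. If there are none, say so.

(Originals, Licensed): Service A can switch to Licensed (4 → 9). Not NE.
(Originals, Sports): Service A can switch to Licensed (2 → 3). Not NE.
(Originals, News): Service A can switch to Licensed (0 → 7). Not NE.
(Licensed, Licensed): Service A gets 9, best alternative 4; Service B gets 8, best alternative 4. No profitable deviation — NE.
(Licensed, Sports): Service A can switch to Sports (3 → 7). Not NE.
(Licensed, News): Service B can switch to Licensed (0 → 8). Not NE.
(Sports, Licensed): Service A can switch to Originals (3 → 4). Not NE.
(Sports, Sports): Service A gets 7, best alternative 3; Service B gets 7, best alternative 5. No profitable deviation — NE.
(Sports, News): Service A can switch to Licensed (6 → 7). Not NE.

The pure Nash equilibria are (Licensed, Licensed); (Sports, Sports).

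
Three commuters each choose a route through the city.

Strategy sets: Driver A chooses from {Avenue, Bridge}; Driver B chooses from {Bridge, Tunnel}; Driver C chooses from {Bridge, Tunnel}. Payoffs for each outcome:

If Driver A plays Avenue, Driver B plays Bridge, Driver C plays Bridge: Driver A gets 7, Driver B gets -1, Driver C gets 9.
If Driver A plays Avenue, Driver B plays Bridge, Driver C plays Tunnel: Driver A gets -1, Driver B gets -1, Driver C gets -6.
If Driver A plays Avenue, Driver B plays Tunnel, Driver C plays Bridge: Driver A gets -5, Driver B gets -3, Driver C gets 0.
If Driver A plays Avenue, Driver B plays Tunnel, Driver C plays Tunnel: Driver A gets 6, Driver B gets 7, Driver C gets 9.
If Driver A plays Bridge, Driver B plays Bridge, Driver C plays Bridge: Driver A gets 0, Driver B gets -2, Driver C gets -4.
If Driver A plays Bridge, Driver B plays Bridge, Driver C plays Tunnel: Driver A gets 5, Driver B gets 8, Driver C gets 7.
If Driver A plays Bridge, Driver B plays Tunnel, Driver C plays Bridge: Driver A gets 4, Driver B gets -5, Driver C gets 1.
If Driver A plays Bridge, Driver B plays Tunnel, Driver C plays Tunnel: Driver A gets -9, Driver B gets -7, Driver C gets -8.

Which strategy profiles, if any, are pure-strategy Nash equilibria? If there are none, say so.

Driver A against (Bridge, Bridge): payoffs 7, 0 → best response Avenue.
Driver A against (Bridge, Tunnel): payoffs -1, 5 → best response Bridge.
Driver A against (Tunnel, Bridge): payoffs -5, 4 → best response Bridge.
Driver A against (Tunnel, Tunnel): payoffs 6, -9 → best response Avenue.
Driver B against (Avenue, Bridge): payoffs -1, -3 → best response Bridge.
Driver B against (Avenue, Tunnel): payoffs -1, 7 → best response Tunnel.
Driver B against (Bridge, Bridge): payoffs -2, -5 → best response Bridge.
Driver B against (Bridge, Tunnel): payoffs 8, -7 → best response Bridge.
Driver C against (Avenue, Bridge): payoffs 9, -6 → best response Bridge.
Driver C against (Avenue, Tunnel): payoffs 0, 9 → best response Tunnel.
Driver C against (Bridge, Bridge): payoffs -4, 7 → best response Tunnel.
Driver C against (Bridge, Tunnel): payoffs 1, -8 → best response Bridge.
Mutual best responses: (Avenue, Bridge, Bridge); (Avenue, Tunnel, Tunnel); (Bridge, Bridge, Tunnel).

The pure Nash equilibria are (Avenue, Bridge, Bridge); (Avenue, Tunnel, Tunnel); (Bridge, Bridge, Tunnel).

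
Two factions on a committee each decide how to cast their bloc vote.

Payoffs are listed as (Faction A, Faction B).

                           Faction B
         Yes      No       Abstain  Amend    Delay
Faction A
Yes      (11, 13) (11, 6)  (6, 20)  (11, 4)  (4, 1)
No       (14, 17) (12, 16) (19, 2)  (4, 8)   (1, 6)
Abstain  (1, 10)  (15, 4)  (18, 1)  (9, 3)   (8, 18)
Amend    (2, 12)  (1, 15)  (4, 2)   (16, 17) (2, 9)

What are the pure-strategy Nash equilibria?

(No, Yes); (Abstain, Delay); (Amend, Amend)

Faction A against Yes: payoffs 11, 14, 1, 2 → best response No.
Faction A against No: payoffs 11, 12, 15, 1 → best response Abstain.
Faction A against Abstain: payoffs 6, 19, 18, 4 → best response No.
Faction A against Amend: payoffs 11, 4, 9, 16 → best response Amend.
Faction A against Delay: payoffs 4, 1, 8, 2 → best response Abstain.
Faction B against Yes: payoffs 13, 6, 20, 4, 1 → best response Abstain.
Faction B against No: payoffs 17, 16, 2, 8, 6 → best response Yes.
Faction B against Abstain: payoffs 10, 4, 1, 3, 18 → best response Delay.
Faction B against Amend: payoffs 12, 15, 2, 17, 9 → best response Amend.
Mutual best responses: (No, Yes); (Abstain, Delay); (Amend, Amend).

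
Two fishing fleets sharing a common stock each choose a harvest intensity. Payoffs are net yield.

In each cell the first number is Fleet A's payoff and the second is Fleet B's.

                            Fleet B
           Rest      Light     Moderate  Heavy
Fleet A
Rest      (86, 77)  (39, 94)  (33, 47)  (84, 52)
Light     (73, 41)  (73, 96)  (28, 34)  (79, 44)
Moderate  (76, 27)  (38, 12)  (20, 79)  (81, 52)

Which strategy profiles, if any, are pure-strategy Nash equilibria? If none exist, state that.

The unique pure-strategy Nash equilibrium is (Light, Light).

(Rest, Rest): Fleet B can switch to Light (77 → 94). Not NE.
(Rest, Light): Fleet A can switch to Light (39 → 73). Not NE.
(Rest, Moderate): Fleet B can switch to Rest (47 → 77). Not NE.
(Rest, Heavy): Fleet B can switch to Rest (52 → 77). Not NE.
(Light, Rest): Fleet A can switch to Rest (73 → 86). Not NE.
(Light, Light): Fleet A gets 73, best alternative 39; Fleet B gets 96, best alternative 44. No profitable deviation — NE.
(Light, Moderate): Fleet A can switch to Rest (28 → 33). Not NE.
(Light, Heavy): Fleet A can switch to Rest (79 → 84). Not NE.
(Moderate, Rest): Fleet A can switch to Rest (76 → 86). Not NE.
(Moderate, Light): Fleet A can switch to Rest (38 → 39). Not NE.
(Moderate, Moderate): Fleet A can switch to Rest (20 → 33). Not NE.
(The remaining 1 profile has a profitable deviation by the same check.)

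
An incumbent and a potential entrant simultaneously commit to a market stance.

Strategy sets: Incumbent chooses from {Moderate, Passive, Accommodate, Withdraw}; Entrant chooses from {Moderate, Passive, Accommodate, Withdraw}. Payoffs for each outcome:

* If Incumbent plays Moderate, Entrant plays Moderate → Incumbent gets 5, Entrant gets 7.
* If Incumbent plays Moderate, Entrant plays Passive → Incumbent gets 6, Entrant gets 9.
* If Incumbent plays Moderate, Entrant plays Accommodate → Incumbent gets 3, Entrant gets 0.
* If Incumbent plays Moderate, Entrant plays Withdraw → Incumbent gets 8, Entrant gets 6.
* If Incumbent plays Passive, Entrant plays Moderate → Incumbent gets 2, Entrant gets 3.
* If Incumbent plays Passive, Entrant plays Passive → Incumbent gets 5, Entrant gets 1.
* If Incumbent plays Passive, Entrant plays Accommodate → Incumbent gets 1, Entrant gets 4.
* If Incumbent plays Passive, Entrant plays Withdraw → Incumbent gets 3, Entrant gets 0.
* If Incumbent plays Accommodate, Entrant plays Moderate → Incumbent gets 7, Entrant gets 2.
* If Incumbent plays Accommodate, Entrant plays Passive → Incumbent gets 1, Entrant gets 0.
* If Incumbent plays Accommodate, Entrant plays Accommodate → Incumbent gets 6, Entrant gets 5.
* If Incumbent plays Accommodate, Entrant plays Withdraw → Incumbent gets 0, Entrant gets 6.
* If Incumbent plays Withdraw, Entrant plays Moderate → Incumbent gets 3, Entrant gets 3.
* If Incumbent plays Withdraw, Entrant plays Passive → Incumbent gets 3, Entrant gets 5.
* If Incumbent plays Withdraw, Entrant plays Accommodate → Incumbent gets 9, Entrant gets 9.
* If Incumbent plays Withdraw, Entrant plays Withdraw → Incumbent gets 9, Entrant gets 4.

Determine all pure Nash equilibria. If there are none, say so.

Pure-strategy Nash equilibria: (Moderate, Passive); (Withdraw, Accommodate)

(Moderate, Moderate): Incumbent can switch to Accommodate (5 → 7). Not NE.
(Moderate, Passive): Incumbent gets 6, best alternative 5; Entrant gets 9, best alternative 7. No profitable deviation — NE.
(Moderate, Accommodate): Incumbent can switch to Accommodate (3 → 6). Not NE.
(Moderate, Withdraw): Incumbent can switch to Withdraw (8 → 9). Not NE.
(Passive, Moderate): Incumbent can switch to Moderate (2 → 5). Not NE.
(Passive, Passive): Incumbent can switch to Moderate (5 → 6). Not NE.
(Passive, Accommodate): Incumbent can switch to Moderate (1 → 3). Not NE.
(Passive, Withdraw): Incumbent can switch to Moderate (3 → 8). Not NE.
(Accommodate, Moderate): Entrant can switch to Accommodate (2 → 5). Not NE.
(Withdraw, Accommodate): Incumbent gets 9, best alternative 6; Entrant gets 9, best alternative 5. No profitable deviation — NE.
(The remaining 6 profiles each have a profitable deviation by the same check.)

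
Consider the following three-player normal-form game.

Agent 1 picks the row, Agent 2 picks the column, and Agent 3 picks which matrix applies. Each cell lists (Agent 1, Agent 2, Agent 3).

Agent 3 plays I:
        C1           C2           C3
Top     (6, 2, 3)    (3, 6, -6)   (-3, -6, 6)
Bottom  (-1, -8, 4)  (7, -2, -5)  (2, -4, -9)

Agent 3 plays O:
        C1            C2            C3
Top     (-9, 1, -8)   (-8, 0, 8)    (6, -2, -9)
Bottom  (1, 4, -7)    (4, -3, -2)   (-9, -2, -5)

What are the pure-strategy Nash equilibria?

For each player, find the best response to each opponent profile; mutual best responses are the pure NE.
Agent 1 against (C1, I): payoffs 6, -1 → best response Top.
Agent 1 against (C1, O): payoffs -9, 1 → best response Bottom.
Agent 1 against (C2, I): payoffs 3, 7 → best response Bottom.
Agent 1 against (C2, O): payoffs -8, 4 → best response Bottom.
Agent 1 against (C3, I): payoffs -3, 2 → best response Bottom.
Agent 1 against (C3, O): payoffs 6, -9 → best response Top.
Agent 2 against (Top, I): payoffs 2, 6, -6 → best response C2.
Agent 2 against (Top, O): payoffs 1, 0, -2 → best response C1.
Agent 2 against (Bottom, I): payoffs -8, -2, -4 → best response C2.
Agent 2 against (Bottom, O): payoffs 4, -3, -2 → best response C1.
Agent 3 against (Top, C1): payoffs 3, -8 → best response I.
Agent 3 against (Top, C2): payoffs -6, 8 → best response O.
Agent 3 against (Top, C3): payoffs 6, -9 → best response I.
Agent 3 against (Bottom, C1): payoffs 4, -7 → best response I.
Agent 3 against (Bottom, C2): payoffs -5, -2 → best response O.
Agent 3 against (Bottom, C3): payoffs -9, -5 → best response O.
No profile is a mutual best response for all players.

There is no pure-strategy Nash equilibrium.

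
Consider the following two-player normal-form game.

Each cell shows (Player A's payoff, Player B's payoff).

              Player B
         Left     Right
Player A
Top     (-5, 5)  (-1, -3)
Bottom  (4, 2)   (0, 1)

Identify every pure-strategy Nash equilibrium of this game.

Mark each player's best response to every combination of opponents' strategies; a profile where every player is best-responding is a pure Nash equilibrium.
Player A against Left: payoffs -5, 4 → best response Bottom.
Player A against Right: payoffs -1, 0 → best response Bottom.
Player B against Top: payoffs 5, -3 → best response Left.
Player B against Bottom: payoffs 2, 1 → best response Left.
Mutual best responses: (Bottom, Left).

(Bottom, Left)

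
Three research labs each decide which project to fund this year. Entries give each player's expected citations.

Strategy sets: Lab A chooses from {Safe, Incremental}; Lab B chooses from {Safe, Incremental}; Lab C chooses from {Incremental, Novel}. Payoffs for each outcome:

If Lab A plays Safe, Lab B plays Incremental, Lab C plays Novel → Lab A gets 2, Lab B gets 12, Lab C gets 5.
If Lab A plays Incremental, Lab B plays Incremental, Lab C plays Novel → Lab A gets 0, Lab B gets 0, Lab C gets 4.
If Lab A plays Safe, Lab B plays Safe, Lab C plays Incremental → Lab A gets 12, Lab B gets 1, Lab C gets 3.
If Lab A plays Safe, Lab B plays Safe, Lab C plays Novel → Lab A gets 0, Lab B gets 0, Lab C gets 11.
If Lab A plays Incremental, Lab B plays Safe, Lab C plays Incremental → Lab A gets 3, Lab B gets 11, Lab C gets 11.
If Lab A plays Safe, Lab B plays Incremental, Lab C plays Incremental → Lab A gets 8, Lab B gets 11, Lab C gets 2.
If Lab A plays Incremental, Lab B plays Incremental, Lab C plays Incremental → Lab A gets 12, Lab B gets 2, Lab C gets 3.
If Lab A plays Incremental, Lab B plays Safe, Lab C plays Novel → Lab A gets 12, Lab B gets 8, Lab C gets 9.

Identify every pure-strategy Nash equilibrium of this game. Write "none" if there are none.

Pure NE: (Safe, Incremental, Novel)

For each player, find the best response to each opponent profile; mutual best responses are the pure NE.
Lab A against (Safe, Incremental): payoffs 12, 3 → best response Safe.
Lab A against (Safe, Novel): payoffs 0, 12 → best response Incremental.
Lab A against (Incremental, Incremental): payoffs 8, 12 → best response Incremental.
Lab A against (Incremental, Novel): payoffs 2, 0 → best response Safe.
Lab B against (Safe, Incremental): payoffs 1, 11 → best response Incremental.
Lab B against (Safe, Novel): payoffs 0, 12 → best response Incremental.
Lab B against (Incremental, Incremental): payoffs 11, 2 → best response Safe.
Lab B against (Incremental, Novel): payoffs 8, 0 → best response Safe.
Lab C against (Safe, Safe): payoffs 3, 11 → best response Novel.
Lab C against (Safe, Incremental): payoffs 2, 5 → best response Novel.
Lab C against (Incremental, Safe): payoffs 11, 9 → best response Incremental.
Lab C against (Incremental, Incremental): payoffs 3, 4 → best response Novel.
Mutual best responses: (Safe, Incremental, Novel).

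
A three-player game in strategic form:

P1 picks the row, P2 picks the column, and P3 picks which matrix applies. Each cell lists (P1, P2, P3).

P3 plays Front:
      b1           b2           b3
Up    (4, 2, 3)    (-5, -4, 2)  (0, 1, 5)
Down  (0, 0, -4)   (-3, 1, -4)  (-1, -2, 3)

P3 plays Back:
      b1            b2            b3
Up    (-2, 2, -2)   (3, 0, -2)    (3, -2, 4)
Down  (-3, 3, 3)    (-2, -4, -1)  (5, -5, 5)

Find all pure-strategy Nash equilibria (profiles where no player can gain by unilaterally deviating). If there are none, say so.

(Up, b1, Front): P1 gets 4, best alternative 0; P2 gets 2, best alternative 1; P3 gets 3, best alternative -2. No profitable deviation — NE.
(Up, b1, Back): P3 can switch to Front (-2 → 3). Not NE.
(Up, b2, Front): P1 can switch to Down (-5 → -3). Not NE.
(Up, b2, Back): P2 can switch to b1 (0 → 2). Not NE.
(Up, b3, Front): P2 can switch to b1 (1 → 2). Not NE.
(Up, b3, Back): P1 can switch to Down (3 → 5). Not NE.
(Down, b1, Front): P1 can switch to Up (0 → 4). Not NE.
(Down, b1, Back): P1 can switch to Up (-3 → -2). Not NE.
(Down, b2, Front): P3 can switch to Back (-4 → -1). Not NE.
(Down, b2, Back): P1 can switch to Up (-2 → 3). Not NE.
(Down, b3, Front): P1 can switch to Up (-1 → 0). Not NE.
(The remaining 1 profile has a profitable deviation by the same check.)

The unique pure-strategy Nash equilibrium is (Up, b1, Front).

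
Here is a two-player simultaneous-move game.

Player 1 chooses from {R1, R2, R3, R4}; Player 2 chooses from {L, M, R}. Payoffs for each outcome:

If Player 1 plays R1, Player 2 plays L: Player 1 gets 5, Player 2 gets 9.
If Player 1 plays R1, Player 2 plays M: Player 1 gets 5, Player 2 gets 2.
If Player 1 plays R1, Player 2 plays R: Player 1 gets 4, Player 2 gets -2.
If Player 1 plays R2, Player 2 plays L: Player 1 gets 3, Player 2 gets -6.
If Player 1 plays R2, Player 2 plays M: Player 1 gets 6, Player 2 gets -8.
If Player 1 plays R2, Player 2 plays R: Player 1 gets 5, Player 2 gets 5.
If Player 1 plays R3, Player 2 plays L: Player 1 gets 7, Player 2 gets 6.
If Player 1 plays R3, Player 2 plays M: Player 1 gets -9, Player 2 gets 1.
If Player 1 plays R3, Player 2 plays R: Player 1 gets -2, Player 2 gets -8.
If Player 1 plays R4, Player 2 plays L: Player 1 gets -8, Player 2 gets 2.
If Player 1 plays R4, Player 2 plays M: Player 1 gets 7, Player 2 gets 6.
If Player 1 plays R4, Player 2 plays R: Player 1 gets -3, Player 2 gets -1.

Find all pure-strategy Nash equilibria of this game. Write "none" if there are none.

For each player, find the best response to each opponent profile; mutual best responses are the pure NE.
Player 1 against L: payoffs 5, 3, 7, -8 → best response R3.
Player 1 against M: payoffs 5, 6, -9, 7 → best response R4.
Player 1 against R: payoffs 4, 5, -2, -3 → best response R2.
Player 2 against R1: payoffs 9, 2, -2 → best response L.
Player 2 against R2: payoffs -6, -8, 5 → best response R.
Player 2 against R3: payoffs 6, 1, -8 → best response L.
Player 2 against R4: payoffs 2, 6, -1 → best response M.
Mutual best responses: (R2, R); (R3, L); (R4, M).

The pure Nash equilibria are (R2, R) and (R3, L) and (R4, M).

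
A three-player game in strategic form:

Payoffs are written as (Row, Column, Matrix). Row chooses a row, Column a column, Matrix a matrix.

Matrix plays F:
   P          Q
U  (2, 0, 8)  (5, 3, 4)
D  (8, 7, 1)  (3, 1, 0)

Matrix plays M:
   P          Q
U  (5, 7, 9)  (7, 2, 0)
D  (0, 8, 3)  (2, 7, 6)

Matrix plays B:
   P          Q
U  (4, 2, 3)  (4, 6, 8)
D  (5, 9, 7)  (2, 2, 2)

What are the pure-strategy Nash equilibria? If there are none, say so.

Row against (P, F): payoffs 2, 8 → best response D.
Row against (P, M): payoffs 5, 0 → best response U.
Row against (P, B): payoffs 4, 5 → best response D.
Row against (Q, F): payoffs 5, 3 → best response U.
Row against (Q, M): payoffs 7, 2 → best response U.
Row against (Q, B): payoffs 4, 2 → best response U.
Column against (U, F): payoffs 0, 3 → best response Q.
Column against (U, M): payoffs 7, 2 → best response P.
Column against (U, B): payoffs 2, 6 → best response Q.
Column against (D, F): payoffs 7, 1 → best response P.
Column against (D, M): payoffs 8, 7 → best response P.
Column against (D, B): payoffs 9, 2 → best response P.
Matrix against (U, P): payoffs 8, 9, 3 → best response M.
Matrix against (U, Q): payoffs 4, 0, 8 → best response B.
Matrix against (D, P): payoffs 1, 3, 7 → best response B.
Matrix against (D, Q): payoffs 0, 6, 2 → best response M.
Mutual best responses: (U, P, M); (U, Q, B); (D, P, B).

The pure Nash equilibria are (U, P, M), (U, Q, B), (D, P, B).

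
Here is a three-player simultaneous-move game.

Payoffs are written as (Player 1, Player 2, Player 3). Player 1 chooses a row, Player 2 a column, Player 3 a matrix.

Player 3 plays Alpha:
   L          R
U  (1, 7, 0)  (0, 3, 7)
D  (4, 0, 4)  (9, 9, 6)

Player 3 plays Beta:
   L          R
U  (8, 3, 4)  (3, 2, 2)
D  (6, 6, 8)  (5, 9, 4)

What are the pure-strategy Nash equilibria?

Pure-strategy Nash equilibria: (U, L, Beta); (D, R, Alpha)

(U, L, Alpha): Player 1 can switch to D (1 → 4). Not NE.
(U, L, Beta): Player 1 gets 8, best alternative 6; Player 2 gets 3, best alternative 2; Player 3 gets 4, best alternative 0. No profitable deviation — NE.
(U, R, Alpha): Player 1 can switch to D (0 → 9). Not NE.
(U, R, Beta): Player 1 can switch to D (3 → 5). Not NE.
(D, L, Alpha): Player 2 can switch to R (0 → 9). Not NE.
(D, L, Beta): Player 1 can switch to U (6 → 8). Not NE.
(D, R, Alpha): Player 1 gets 9, best alternative 0; Player 2 gets 9, best alternative 0; Player 3 gets 6, best alternative 4. No profitable deviation — NE.
(D, R, Beta): Player 3 can switch to Alpha (4 → 6). Not NE.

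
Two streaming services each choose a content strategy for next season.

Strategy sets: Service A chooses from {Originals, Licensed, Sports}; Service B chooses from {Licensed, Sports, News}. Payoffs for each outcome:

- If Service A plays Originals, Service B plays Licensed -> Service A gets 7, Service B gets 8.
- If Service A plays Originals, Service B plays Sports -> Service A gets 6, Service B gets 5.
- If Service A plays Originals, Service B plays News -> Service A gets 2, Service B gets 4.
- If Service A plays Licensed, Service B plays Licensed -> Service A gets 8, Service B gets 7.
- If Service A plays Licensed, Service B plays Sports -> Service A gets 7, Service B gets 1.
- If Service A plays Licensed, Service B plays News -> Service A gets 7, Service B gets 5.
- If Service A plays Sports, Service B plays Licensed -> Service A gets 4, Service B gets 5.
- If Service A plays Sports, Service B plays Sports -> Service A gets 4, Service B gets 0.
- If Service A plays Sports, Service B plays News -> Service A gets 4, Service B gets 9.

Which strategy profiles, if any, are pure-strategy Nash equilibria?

Pure NE: (Licensed, Licensed)

For each strategy profile, look for a profitable unilateral deviation.
(Originals, Licensed): Service A can switch to Licensed (7 → 8). Not NE.
(Originals, Sports): Service A can switch to Licensed (6 → 7). Not NE.
(Originals, News): Service A can switch to Licensed (2 → 7). Not NE.
(Licensed, Licensed): Service A gets 8, best alternative 7; Service B gets 7, best alternative 5. No profitable deviation — NE.
(Licensed, Sports): Service B can switch to Licensed (1 → 7). Not NE.
(Licensed, News): Service B can switch to Licensed (5 → 7). Not NE.
(Sports, Licensed): Service A can switch to Originals (4 → 7). Not NE.
(Sports, Sports): Service A can switch to Originals (4 → 6). Not NE.
(Sports, News): Service A can switch to Licensed (4 → 7). Not NE.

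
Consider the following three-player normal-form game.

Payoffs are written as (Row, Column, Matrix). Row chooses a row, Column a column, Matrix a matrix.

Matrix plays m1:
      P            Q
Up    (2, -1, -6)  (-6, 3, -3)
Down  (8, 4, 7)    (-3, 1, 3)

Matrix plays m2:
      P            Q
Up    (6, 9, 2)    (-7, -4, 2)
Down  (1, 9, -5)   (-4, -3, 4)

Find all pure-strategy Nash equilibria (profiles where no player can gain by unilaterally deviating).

The pure Nash equilibria are (Up, P, m2), (Down, P, m1).

Row against (P, m1): payoffs 2, 8 → best response Down.
Row against (P, m2): payoffs 6, 1 → best response Up.
Row against (Q, m1): payoffs -6, -3 → best response Down.
Row against (Q, m2): payoffs -7, -4 → best response Down.
Column against (Up, m1): payoffs -1, 3 → best response Q.
Column against (Up, m2): payoffs 9, -4 → best response P.
Column against (Down, m1): payoffs 4, 1 → best response P.
Column against (Down, m2): payoffs 9, -3 → best response P.
Matrix against (Up, P): payoffs -6, 2 → best response m2.
Matrix against (Up, Q): payoffs -3, 2 → best response m2.
Matrix against (Down, P): payoffs 7, -5 → best response m1.
Matrix against (Down, Q): payoffs 3, 4 → best response m2.
Mutual best responses: (Up, P, m2); (Down, P, m1).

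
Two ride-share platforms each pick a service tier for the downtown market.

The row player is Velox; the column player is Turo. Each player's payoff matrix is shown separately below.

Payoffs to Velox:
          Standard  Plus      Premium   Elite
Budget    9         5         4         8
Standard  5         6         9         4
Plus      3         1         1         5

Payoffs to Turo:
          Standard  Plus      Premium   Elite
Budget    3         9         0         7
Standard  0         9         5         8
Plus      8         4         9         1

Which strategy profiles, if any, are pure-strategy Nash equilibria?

Pure NE: (Standard, Plus)

(Budget, Standard): Turo can switch to Plus (3 → 9). Not NE.
(Budget, Plus): Velox can switch to Standard (5 → 6). Not NE.
(Budget, Premium): Velox can switch to Standard (4 → 9). Not NE.
(Budget, Elite): Turo can switch to Plus (7 → 9). Not NE.
(Standard, Standard): Velox can switch to Budget (5 → 9). Not NE.
(Standard, Plus): Velox gets 6, best alternative 5; Turo gets 9, best alternative 8. No profitable deviation — NE.
(Standard, Premium): Turo can switch to Plus (5 → 9). Not NE.
(Standard, Elite): Velox can switch to Budget (4 → 8). Not NE.
(Plus, Standard): Velox can switch to Budget (3 → 9). Not NE.
(Plus, Plus): Velox can switch to Budget (1 → 5). Not NE.
(Plus, Premium): Velox can switch to Budget (1 → 4). Not NE.
(The remaining 1 profile has a profitable deviation by the same check.)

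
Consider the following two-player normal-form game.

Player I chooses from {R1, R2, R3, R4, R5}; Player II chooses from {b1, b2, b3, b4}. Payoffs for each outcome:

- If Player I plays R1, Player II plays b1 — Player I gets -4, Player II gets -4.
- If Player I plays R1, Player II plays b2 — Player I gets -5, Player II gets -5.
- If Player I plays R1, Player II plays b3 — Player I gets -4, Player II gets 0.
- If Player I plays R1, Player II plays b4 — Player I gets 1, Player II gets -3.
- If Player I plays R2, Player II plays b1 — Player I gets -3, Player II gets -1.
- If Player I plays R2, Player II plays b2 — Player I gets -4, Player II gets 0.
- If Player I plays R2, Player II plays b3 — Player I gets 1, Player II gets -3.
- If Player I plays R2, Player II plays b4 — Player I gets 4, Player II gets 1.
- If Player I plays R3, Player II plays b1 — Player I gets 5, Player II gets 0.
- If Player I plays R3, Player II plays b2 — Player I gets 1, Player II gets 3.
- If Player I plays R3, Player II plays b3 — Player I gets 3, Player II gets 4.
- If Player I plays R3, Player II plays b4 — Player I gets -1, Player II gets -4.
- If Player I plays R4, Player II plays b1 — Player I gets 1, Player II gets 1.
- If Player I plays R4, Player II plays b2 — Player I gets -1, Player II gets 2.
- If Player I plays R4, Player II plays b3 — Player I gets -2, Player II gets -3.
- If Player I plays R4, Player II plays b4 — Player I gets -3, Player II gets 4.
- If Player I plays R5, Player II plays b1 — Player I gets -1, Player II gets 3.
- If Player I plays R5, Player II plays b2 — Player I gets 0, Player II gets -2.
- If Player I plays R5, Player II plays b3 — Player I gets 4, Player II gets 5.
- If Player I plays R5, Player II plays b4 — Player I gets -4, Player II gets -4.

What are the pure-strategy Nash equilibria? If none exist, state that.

The pure Nash equilibria are (R2, b4), (R5, b3).

For each strategy profile, look for a profitable unilateral deviation.
(R1, b1): Player I can switch to R2 (-4 → -3). Not NE.
(R1, b2): Player I can switch to R2 (-5 → -4). Not NE.
(R1, b3): Player I can switch to R2 (-4 → 1). Not NE.
(R1, b4): Player I can switch to R2 (1 → 4). Not NE.
(R2, b1): Player I can switch to R3 (-3 → 5). Not NE.
(R2, b2): Player I can switch to R3 (-4 → 1). Not NE.
(R2, b3): Player I can switch to R3 (1 → 3). Not NE.
(R2, b4): Player I gets 4, best alternative 1; Player II gets 1, best alternative 0. No profitable deviation — NE.
(R3, b1): Player II can switch to b2 (0 → 3). Not NE.
(R5, b3): Player I gets 4, best alternative 3; Player II gets 5, best alternative 3. No profitable deviation — NE.
(The remaining 10 profiles each have a profitable deviation by the same check.)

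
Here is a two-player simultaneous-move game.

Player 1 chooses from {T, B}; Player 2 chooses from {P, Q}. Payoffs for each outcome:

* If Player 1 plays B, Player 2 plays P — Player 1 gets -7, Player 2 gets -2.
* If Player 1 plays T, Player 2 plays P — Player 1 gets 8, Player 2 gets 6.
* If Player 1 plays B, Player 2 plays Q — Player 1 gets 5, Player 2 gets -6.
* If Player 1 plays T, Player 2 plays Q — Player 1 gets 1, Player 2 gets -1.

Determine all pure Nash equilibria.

The unique pure-strategy Nash equilibrium is (T, P).

Player 1 against P: payoffs 8, -7 → best response T.
Player 1 against Q: payoffs 1, 5 → best response B.
Player 2 against T: payoffs 6, -1 → best response P.
Player 2 against B: payoffs -2, -6 → best response P.
Mutual best responses: (T, P).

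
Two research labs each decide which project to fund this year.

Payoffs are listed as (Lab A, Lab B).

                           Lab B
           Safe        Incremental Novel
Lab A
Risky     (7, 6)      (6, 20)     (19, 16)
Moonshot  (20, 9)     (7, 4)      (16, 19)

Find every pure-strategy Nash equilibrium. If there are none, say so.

There is no pure-strategy Nash equilibrium.

For each player, find the best response to each opponent profile; mutual best responses are the pure NE.
Lab A against Safe: payoffs 7, 20 → best response Moonshot.
Lab A against Incremental: payoffs 6, 7 → best response Moonshot.
Lab A against Novel: payoffs 19, 16 → best response Risky.
Lab B against Risky: payoffs 6, 20, 16 → best response Incremental.
Lab B against Moonshot: payoffs 9, 4, 19 → best response Novel.
No profile is a mutual best response for all players.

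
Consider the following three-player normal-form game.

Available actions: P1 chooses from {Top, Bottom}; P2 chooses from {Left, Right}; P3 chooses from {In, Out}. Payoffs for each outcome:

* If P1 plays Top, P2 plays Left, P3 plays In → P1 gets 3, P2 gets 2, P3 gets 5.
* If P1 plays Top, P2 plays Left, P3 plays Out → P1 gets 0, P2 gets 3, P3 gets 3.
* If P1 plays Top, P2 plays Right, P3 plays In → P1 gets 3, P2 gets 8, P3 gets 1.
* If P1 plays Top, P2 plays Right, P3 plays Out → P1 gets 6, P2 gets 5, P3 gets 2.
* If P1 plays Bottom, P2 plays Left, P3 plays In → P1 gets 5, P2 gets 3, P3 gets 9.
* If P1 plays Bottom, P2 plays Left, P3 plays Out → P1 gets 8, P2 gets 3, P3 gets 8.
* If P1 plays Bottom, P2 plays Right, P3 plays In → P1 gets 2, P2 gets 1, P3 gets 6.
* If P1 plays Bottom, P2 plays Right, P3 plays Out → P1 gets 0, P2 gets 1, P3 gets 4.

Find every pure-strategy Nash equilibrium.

P1 against (Left, In): payoffs 3, 5 → best response Bottom.
P1 against (Left, Out): payoffs 0, 8 → best response Bottom.
P1 against (Right, In): payoffs 3, 2 → best response Top.
P1 against (Right, Out): payoffs 6, 0 → best response Top.
P2 against (Top, In): payoffs 2, 8 → best response Right.
P2 against (Top, Out): payoffs 3, 5 → best response Right.
P2 against (Bottom, In): payoffs 3, 1 → best response Left.
P2 against (Bottom, Out): payoffs 3, 1 → best response Left.
P3 against (Top, Left): payoffs 5, 3 → best response In.
P3 against (Top, Right): payoffs 1, 2 → best response Out.
P3 against (Bottom, Left): payoffs 9, 8 → best response In.
P3 against (Bottom, Right): payoffs 6, 4 → best response In.
Mutual best responses: (Top, Right, Out); (Bottom, Left, In).

The pure Nash equilibria are (Top, Right, Out); (Bottom, Left, In).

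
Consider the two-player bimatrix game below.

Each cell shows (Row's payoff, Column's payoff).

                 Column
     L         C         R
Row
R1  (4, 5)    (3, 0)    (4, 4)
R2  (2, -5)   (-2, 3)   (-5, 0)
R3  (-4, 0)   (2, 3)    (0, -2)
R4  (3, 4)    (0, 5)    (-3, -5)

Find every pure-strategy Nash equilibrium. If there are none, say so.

The unique pure-strategy Nash equilibrium is (R1, L).

Row against L: payoffs 4, 2, -4, 3 → best response R1.
Row against C: payoffs 3, -2, 2, 0 → best response R1.
Row against R: payoffs 4, -5, 0, -3 → best response R1.
Column against R1: payoffs 5, 0, 4 → best response L.
Column against R2: payoffs -5, 3, 0 → best response C.
Column against R3: payoffs 0, 3, -2 → best response C.
Column against R4: payoffs 4, 5, -5 → best response C.
Mutual best responses: (R1, L).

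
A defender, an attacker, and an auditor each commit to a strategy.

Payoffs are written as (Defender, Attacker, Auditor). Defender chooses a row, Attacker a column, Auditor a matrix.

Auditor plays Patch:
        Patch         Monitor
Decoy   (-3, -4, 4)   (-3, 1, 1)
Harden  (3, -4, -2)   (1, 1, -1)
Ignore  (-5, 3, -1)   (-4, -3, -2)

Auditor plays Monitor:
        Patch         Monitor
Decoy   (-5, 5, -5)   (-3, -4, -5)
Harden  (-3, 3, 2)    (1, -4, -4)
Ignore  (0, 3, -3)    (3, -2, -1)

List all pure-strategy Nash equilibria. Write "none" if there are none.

Check each profile: it is a Nash equilibrium iff no player can strictly gain by switching unilaterally.
(Decoy, Patch, Patch): Defender can switch to Harden (-3 → 3). Not NE.
(Decoy, Patch, Monitor): Defender can switch to Harden (-5 → -3). Not NE.
(Decoy, Monitor, Patch): Defender can switch to Harden (-3 → 1). Not NE.
(Decoy, Monitor, Monitor): Defender can switch to Harden (-3 → 1). Not NE.
(Harden, Patch, Patch): Attacker can switch to Monitor (-4 → 1). Not NE.
(Harden, Patch, Monitor): Defender can switch to Ignore (-3 → 0). Not NE.
(Harden, Monitor, Patch): Defender gets 1, best alternative -3; Attacker gets 1, best alternative -4; Auditor gets -1, best alternative -4. No profitable deviation — NE.
(Harden, Monitor, Monitor): Defender can switch to Ignore (1 → 3). Not NE.
(Ignore, Patch, Patch): Defender can switch to Decoy (-5 → -3). Not NE.
(Ignore, Patch, Monitor): Auditor can switch to Patch (-3 → -1). Not NE.
(Ignore, Monitor, Patch): Defender can switch to Decoy (-4 → -3). Not NE.
(Ignore, Monitor, Monitor): Attacker can switch to Patch (-2 → 3). Not NE.

(Harden, Monitor, Patch)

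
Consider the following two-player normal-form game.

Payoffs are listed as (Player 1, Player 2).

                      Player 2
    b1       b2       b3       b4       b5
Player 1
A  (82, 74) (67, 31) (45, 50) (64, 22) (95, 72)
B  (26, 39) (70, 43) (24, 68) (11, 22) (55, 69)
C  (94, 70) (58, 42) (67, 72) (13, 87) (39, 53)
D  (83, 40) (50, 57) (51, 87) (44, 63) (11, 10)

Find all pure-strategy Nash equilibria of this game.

Mark each player's best response to every combination of opponents' strategies; a profile where every player is best-responding is a pure Nash equilibrium.
Player 1 against b1: payoffs 82, 26, 94, 83 → best response C.
Player 1 against b2: payoffs 67, 70, 58, 50 → best response B.
Player 1 against b3: payoffs 45, 24, 67, 51 → best response C.
Player 1 against b4: payoffs 64, 11, 13, 44 → best response A.
Player 1 against b5: payoffs 95, 55, 39, 11 → best response A.
Player 2 against A: payoffs 74, 31, 50, 22, 72 → best response b1.
Player 2 against B: payoffs 39, 43, 68, 22, 69 → best response b5.
Player 2 against C: payoffs 70, 42, 72, 87, 53 → best response b4.
Player 2 against D: payoffs 40, 57, 87, 63, 10 → best response b3.
No profile is a mutual best response for all players.

none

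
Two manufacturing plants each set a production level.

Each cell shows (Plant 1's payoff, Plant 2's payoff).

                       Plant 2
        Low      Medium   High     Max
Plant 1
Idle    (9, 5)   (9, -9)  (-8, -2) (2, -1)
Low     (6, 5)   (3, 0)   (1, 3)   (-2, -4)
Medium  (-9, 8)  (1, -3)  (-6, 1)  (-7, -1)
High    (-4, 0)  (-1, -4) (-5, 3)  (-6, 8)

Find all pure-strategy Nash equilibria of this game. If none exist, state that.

(Idle, Low): Plant 1 gets 9, best alternative 6; Plant 2 gets 5, best alternative -1. No profitable deviation — NE.
(Idle, Medium): Plant 2 can switch to Low (-9 → 5). Not NE.
(Idle, High): Plant 1 can switch to Low (-8 → 1). Not NE.
(Idle, Max): Plant 2 can switch to Low (-1 → 5). Not NE.
(Low, Low): Plant 1 can switch to Idle (6 → 9). Not NE.
(Low, Medium): Plant 1 can switch to Idle (3 → 9). Not NE.
(Low, High): Plant 2 can switch to Low (3 → 5). Not NE.
(The remaining 9 profiles each have a profitable deviation by the same check.)

(Idle, Low)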